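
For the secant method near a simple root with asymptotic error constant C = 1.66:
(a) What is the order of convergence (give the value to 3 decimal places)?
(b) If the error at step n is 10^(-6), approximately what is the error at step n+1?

(a) Secant method has superlinear convergence with order φ = (1+√5)/2 ≈ 1.618.
    This means |e_{n+1}| ≈ C|e_n|^1.618.

(b) With |e_n| = 10^(-6) and C = 1.66:
    |e_{n+1}| ≈ 1.66 × (10^(-6))^1.618 = 1.66 × 10^(-9.71)

(a) ≈ 1.618 (golden ratio); (b) |e_{n+1}| ≈ 3.250e-10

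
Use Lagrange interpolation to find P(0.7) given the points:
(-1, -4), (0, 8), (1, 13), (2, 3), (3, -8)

Lagrange interpolation formula:
P(x) = Σ yᵢ × Lᵢ(x)
where Lᵢ(x) = Π_{j≠i} (x - xⱼ)/(xᵢ - xⱼ)

L_0(0.7) = (0.7 - 0)/(-1 - 0) × (0.7 - 1)/(-1 - 1) × (0.7 - 2)/(-1 - 2) × (0.7 - 3)/(-1 - 3) = -0.026163
L_1(0.7) = (0.7 - (-1))/(0 - (-1)) × (0.7 - 1)/(0 - 1) × (0.7 - 2)/(0 - 2) × (0.7 - 3)/(0 - 3) = 0.254150
L_2(0.7) = (0.7 - (-1))/(1 - (-1)) × (0.7 - 0)/(1 - 0) × (0.7 - 2)/(1 - 2) × (0.7 - 3)/(1 - 3) = 0.889525
L_3(0.7) = (0.7 - (-1))/(2 - (-1)) × (0.7 - 0)/(2 - 0) × (0.7 - 1)/(2 - 1) × (0.7 - 3)/(2 - 3) = -0.136850
L_4(0.7) = (0.7 - (-1))/(3 - (-1)) × (0.7 - 0)/(3 - 0) × (0.7 - 1)/(3 - 1) × (0.7 - 2)/(3 - 2) = 0.019338

P(0.7) = (-4)×L_0(0.7) + 8×L_1(0.7) + 13×L_2(0.7) + 3×L_3(0.7) + (-8)×L_4(0.7)
P(0.7) = 13.136425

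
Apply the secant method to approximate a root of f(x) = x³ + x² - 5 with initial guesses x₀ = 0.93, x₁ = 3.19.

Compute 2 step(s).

f(x) = x³ + x² - 5
x₀ = 0.93, x₁ = 3.19

Secant formula: x_{n+1} = x_n - f(x_n)(x_n - x_{n-1})/(f(x_n) - f(x_{n-1}))

Iteration 1:
  f(0.930000) = -3.330743
  f(3.190000) = 37.637859
  x_2 = 3.190000 - 37.637859×(3.190000 - 0.930000)/(37.637859 - (-3.330743))
       = 1.113738
Iteration 2:
  f(3.190000) = 37.637859
  f(1.113738) = -2.378095
  x_3 = 1.113738 - (-2.378095)×(1.113738 - 3.190000)/(-2.378095 - 37.637859)
       = 1.237127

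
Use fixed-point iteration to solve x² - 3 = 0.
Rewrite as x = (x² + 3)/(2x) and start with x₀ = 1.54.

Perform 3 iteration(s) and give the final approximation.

Equation: x² - 3 = 0
Fixed-point form: x = (x² + 3)/(2x)
x₀ = 1.54

x_1 = g(1.540000) = 1.744026
x_2 = g(1.744026) = 1.732092
x_3 = g(1.732092) = 1.732051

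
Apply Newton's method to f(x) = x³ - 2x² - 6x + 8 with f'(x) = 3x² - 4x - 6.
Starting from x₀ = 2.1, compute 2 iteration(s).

f(x) = x³ - 2x² - 6x + 8
f'(x) = 3x² - 4x - 6
x₀ = 2.1

Newton-Raphson formula: x_{n+1} = x_n - f(x_n)/f'(x_n)

Iteration 1:
  f(2.100000) = -4.159000
  f'(2.100000) = -1.170000
  x_1 = 2.100000 - (-4.159000)/(-1.170000) = -1.454701
Iteration 2:
  f(-1.454701) = 9.417524
  f'(-1.454701) = 6.167267
  x_2 = -1.454701 - 9.417524/6.167267 = -2.981718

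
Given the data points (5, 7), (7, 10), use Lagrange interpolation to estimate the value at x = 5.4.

Lagrange interpolation formula:
P(x) = Σ yᵢ × Lᵢ(x)
where Lᵢ(x) = Π_{j≠i} (x - xⱼ)/(xᵢ - xⱼ)

L_0(5.4) = (5.4 - 7)/(5 - 7) = 0.800000
L_1(5.4) = (5.4 - 5)/(7 - 5) = 0.200000

P(5.4) = 7×L_0(5.4) + 10×L_1(5.4)
P(5.4) = 7.600000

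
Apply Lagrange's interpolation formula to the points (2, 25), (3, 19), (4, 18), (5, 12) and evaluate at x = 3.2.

Lagrange interpolation formula:
P(x) = Σ yᵢ × Lᵢ(x)
where Lᵢ(x) = Π_{j≠i} (x - xⱼ)/(xᵢ - xⱼ)

L_0(3.2) = (3.2 - 3)/(2 - 3) × (3.2 - 4)/(2 - 4) × (3.2 - 5)/(2 - 5) = -0.048000
L_1(3.2) = (3.2 - 2)/(3 - 2) × (3.2 - 4)/(3 - 4) × (3.2 - 5)/(3 - 5) = 0.864000
L_2(3.2) = (3.2 - 2)/(4 - 2) × (3.2 - 3)/(4 - 3) × (3.2 - 5)/(4 - 5) = 0.216000
L_3(3.2) = (3.2 - 2)/(5 - 2) × (3.2 - 3)/(5 - 3) × (3.2 - 4)/(5 - 4) = -0.032000

P(3.2) = 25×L_0(3.2) + 19×L_1(3.2) + 18×L_2(3.2) + 12×L_3(3.2)
P(3.2) = 18.720000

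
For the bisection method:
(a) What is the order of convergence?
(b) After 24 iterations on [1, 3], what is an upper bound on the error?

(a) Bisection has linear (order 1) convergence; the error is halved each step.

(b) Error bound = (b-a)/2^n = (3 - 1)/2^{24}
    = 2/2^{24}

(a) 1 (linear); (b) error ≤ 1.19e-07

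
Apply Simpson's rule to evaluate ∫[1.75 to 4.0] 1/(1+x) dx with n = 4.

f(x) = 1/(1+x)
a = 1.75, b = 4.0, n = 4
h = (b - a)/n = 0.562500

Simpson's rule: (h/3)[f(x₀) + 4f(x₁) + 2f(x₂) + ... + f(xₙ)]

x_0 = 1.7500, f(x_0) = 0.363636, coefficient = 1
x_1 = 2.3125, f(x_1) = 0.301887, coefficient = 4
x_2 = 2.8750, f(x_2) = 0.258065, coefficient = 2
x_3 = 3.4375, f(x_3) = 0.225352, coefficient = 4
x_4 = 4.0000, f(x_4) = 0.200000, coefficient = 1

I ≈ (0.562500/3) × 3.188721 = 0.597885
Exact value: 0.597837
Error: 0.000048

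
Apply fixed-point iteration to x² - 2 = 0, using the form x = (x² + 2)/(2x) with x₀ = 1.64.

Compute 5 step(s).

Equation: x² - 2 = 0
Fixed-point form: x = (x² + 2)/(2x)
x₀ = 1.64

x_1 = g(1.640000) = 1.429756
x_2 = g(1.429756) = 1.414298
x_3 = g(1.414298) = 1.414214
x_4 = g(1.414214) = 1.414214
x_5 = g(1.414214) = 1.414214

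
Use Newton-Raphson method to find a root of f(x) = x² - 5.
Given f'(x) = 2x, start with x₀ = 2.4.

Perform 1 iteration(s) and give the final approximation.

f(x) = x² - 5
f'(x) = 2x
x₀ = 2.4

Newton-Raphson formula: x_{n+1} = x_n - f(x_n)/f'(x_n)

Iteration 1:
  f(2.400000) = 0.760000
  f'(2.400000) = 4.800000
  x_1 = 2.400000 - 0.760000/4.800000 = 2.241667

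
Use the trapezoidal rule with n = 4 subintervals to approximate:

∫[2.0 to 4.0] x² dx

f(x) = x²
a = 2.0, b = 4.0, n = 4
h = (b - a)/n = 0.500000

Trapezoidal rule: (h/2)[f(x₀) + 2f(x₁) + 2f(x₂) + ... + f(xₙ)]

x_0 = 2.0000, f(x_0) = 4.000000, coefficient = 1
x_1 = 2.5000, f(x_1) = 6.250000, coefficient = 2
x_2 = 3.0000, f(x_2) = 9.000000, coefficient = 2
x_3 = 3.5000, f(x_3) = 12.250000, coefficient = 2
x_4 = 4.0000, f(x_4) = 16.000000, coefficient = 1

I ≈ (0.500000/2) × 75.000000 = 18.750000
Exact value: 18.666667
Error: 0.083333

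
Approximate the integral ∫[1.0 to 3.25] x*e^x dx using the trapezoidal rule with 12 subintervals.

f(x) = x*e^x
a = 1.0, b = 3.25, n = 12
h = (b - a)/n = 0.187500

Trapezoidal rule: (h/2)[f(x₀) + 2f(x₁) + 2f(x₂) + ... + f(xₙ)]

x_0 = 1.0000, f(x_0) = 2.718282, coefficient = 1
x_1 = 1.1875, f(x_1) = 3.893663, coefficient = 2
x_2 = 1.3750, f(x_2) = 5.438230, coefficient = 2
x_3 = 1.5625, f(x_3) = 7.454271, coefficient = 2
x_4 = 1.7500, f(x_4) = 10.070555, coefficient = 2
x_5 = 1.9375, f(x_5) = 13.448916, coefficient = 2
x_6 = 2.1250, f(x_6) = 17.792407, coefficient = 2
x_7 = 2.3125, f(x_7) = 23.355423, coefficient = 2
x_8 = 2.5000, f(x_8) = 30.456235, coefficient = 2
x_9 = 2.6875, f(x_9) = 39.492524, coefficient = 2
x_10 = 2.8750, f(x_10) = 50.960594, coefficient = 2
x_11 = 3.0625, f(x_11) = 65.479137, coefficient = 2
x_12 = 3.2500, f(x_12) = 83.818605, coefficient = 1

I ≈ (0.187500/2) × 622.220796 = 58.333200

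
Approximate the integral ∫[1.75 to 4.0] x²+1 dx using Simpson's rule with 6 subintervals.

f(x) = x²+1
a = 1.75, b = 4.0, n = 6
h = (b - a)/n = 0.375000

Simpson's rule: (h/3)[f(x₀) + 4f(x₁) + 2f(x₂) + ... + f(xₙ)]

x_0 = 1.7500, f(x_0) = 4.062500, coefficient = 1
x_1 = 2.1250, f(x_1) = 5.515625, coefficient = 4
x_2 = 2.5000, f(x_2) = 7.250000, coefficient = 2
x_3 = 2.8750, f(x_3) = 9.265625, coefficient = 4
x_4 = 3.2500, f(x_4) = 11.562500, coefficient = 2
x_5 = 3.6250, f(x_5) = 14.140625, coefficient = 4
x_6 = 4.0000, f(x_6) = 17.000000, coefficient = 1

I ≈ (0.375000/3) × 174.375000 = 21.796875
Exact value: 21.796875
Error: 0.000000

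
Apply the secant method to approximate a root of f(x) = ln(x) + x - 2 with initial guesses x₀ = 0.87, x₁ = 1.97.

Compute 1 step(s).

f(x) = ln(x) + x - 2
x₀ = 0.87, x₁ = 1.97

Secant formula: x_{n+1} = x_n - f(x_n)(x_n - x_{n-1})/(f(x_n) - f(x_{n-1}))

Iteration 1:
  f(0.870000) = -1.269262
  f(1.970000) = 0.648034
  x_2 = 1.970000 - 0.648034×(1.970000 - 0.870000)/(0.648034 - (-1.269262))
       = 1.598207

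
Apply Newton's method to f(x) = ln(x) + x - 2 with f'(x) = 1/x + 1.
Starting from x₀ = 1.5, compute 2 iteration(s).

f(x) = ln(x) + x - 2
f'(x) = 1/x + 1
x₀ = 1.5

Newton-Raphson formula: x_{n+1} = x_n - f(x_n)/f'(x_n)

Iteration 1:
  f(1.500000) = -0.094535
  f'(1.500000) = 1.666667
  x_1 = 1.500000 - (-0.094535)/1.666667 = 1.556721
Iteration 2:
  f(1.556721) = -0.000697
  f'(1.556721) = 1.642376
  x_2 = 1.556721 - (-0.000697)/1.642376 = 1.557146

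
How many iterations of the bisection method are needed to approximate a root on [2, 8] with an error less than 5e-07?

We need (b-a)/2^n ≤ 5e-07
(8 - 2)/2^n ≤ 5e-07
6/2^n ≤ 5e-07
2^n ≥ 12000000
n ≥ log₂(12000000) = 23.52
n ≥ 24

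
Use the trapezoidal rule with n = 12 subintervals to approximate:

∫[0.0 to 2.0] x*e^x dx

f(x) = x*e^x
a = 0.0, b = 2.0, n = 12
h = (b - a)/n = 0.166667

Trapezoidal rule: (h/2)[f(x₀) + 2f(x₁) + 2f(x₂) + ... + f(xₙ)]

x_0 = 0.0000, f(x_0) = 0.000000, coefficient = 1
x_1 = 0.1667, f(x_1) = 0.196893, coefficient = 2
x_2 = 0.3333, f(x_2) = 0.465204, coefficient = 2
x_3 = 0.5000, f(x_3) = 0.824361, coefficient = 2
x_4 = 0.6667, f(x_4) = 1.298489, coefficient = 2
x_5 = 0.8333, f(x_5) = 1.917480, coefficient = 2
x_6 = 1.0000, f(x_6) = 2.718282, coefficient = 2
x_7 = 1.1667, f(x_7) = 3.746482, coefficient = 2
x_8 = 1.3333, f(x_8) = 5.058224, coefficient = 2
x_9 = 1.5000, f(x_9) = 6.722534, coefficient = 2
x_10 = 1.6667, f(x_10) = 8.824150, coefficient = 2
x_11 = 1.8333, f(x_11) = 11.466952, coefficient = 2
x_12 = 2.0000, f(x_12) = 14.778112, coefficient = 1

I ≈ (0.166667/2) × 101.256214 = 8.438018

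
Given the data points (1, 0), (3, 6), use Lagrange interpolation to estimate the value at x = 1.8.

Lagrange interpolation formula:
P(x) = Σ yᵢ × Lᵢ(x)
where Lᵢ(x) = Π_{j≠i} (x - xⱼ)/(xᵢ - xⱼ)

L_0(1.8) = (1.8 - 3)/(1 - 3) = 0.600000
L_1(1.8) = (1.8 - 1)/(3 - 1) = 0.400000

P(1.8) = 0×L_0(1.8) + 6×L_1(1.8)
P(1.8) = 2.400000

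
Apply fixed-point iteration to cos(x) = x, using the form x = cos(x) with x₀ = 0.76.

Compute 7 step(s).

Equation: cos(x) = x
Fixed-point form: x = cos(x)
x₀ = 0.76

x_1 = g(0.760000) = 0.724836
x_2 = g(0.724836) = 0.748608
x_3 = g(0.748608) = 0.732637
x_4 = g(0.732637) = 0.743413
x_5 = g(0.743413) = 0.736163
x_6 = g(0.736163) = 0.741051
x_7 = g(0.741051) = 0.737760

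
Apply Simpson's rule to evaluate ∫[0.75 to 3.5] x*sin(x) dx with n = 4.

f(x) = x*sin(x)
a = 0.75, b = 3.5, n = 4
h = (b - a)/n = 0.687500

Simpson's rule: (h/3)[f(x₀) + 4f(x₁) + 2f(x₂) + ... + f(xₙ)]

x_0 = 0.7500, f(x_0) = 0.511229, coefficient = 1
x_1 = 1.4375, f(x_1) = 1.424748, coefficient = 4
x_2 = 2.1250, f(x_2) = 1.806930, coefficient = 2
x_3 = 2.8125, f(x_3) = 0.908956, coefficient = 4
x_4 = 3.5000, f(x_4) = -1.227741, coefficient = 1

I ≈ (0.687500/3) × 12.232165 = 2.803205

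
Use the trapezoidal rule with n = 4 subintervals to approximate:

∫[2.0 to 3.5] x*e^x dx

f(x) = x*e^x
a = 2.0, b = 3.5, n = 4
h = (b - a)/n = 0.375000

Trapezoidal rule: (h/2)[f(x₀) + 2f(x₁) + 2f(x₂) + ... + f(xₙ)]

x_0 = 2.0000, f(x_0) = 14.778112, coefficient = 1
x_1 = 2.3750, f(x_1) = 25.533656, coefficient = 2
x_2 = 2.7500, f(x_2) = 43.017238, coefficient = 2
x_3 = 3.1250, f(x_3) = 71.124672, coefficient = 2
x_4 = 3.5000, f(x_4) = 115.904082, coefficient = 1

I ≈ (0.375000/2) × 410.033326 = 76.881249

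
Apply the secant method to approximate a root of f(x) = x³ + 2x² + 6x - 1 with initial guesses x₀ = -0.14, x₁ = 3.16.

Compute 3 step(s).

f(x) = x³ + 2x² + 6x - 1
x₀ = -0.14, x₁ = 3.16

Secant formula: x_{n+1} = x_n - f(x_n)(x_n - x_{n-1})/(f(x_n) - f(x_{n-1}))

Iteration 1:
  f(-0.140000) = -1.803544
  f(3.160000) = 69.485696
  x_2 = 3.160000 - 69.485696×(3.160000 - (-0.140000))/(69.485696 - (-1.803544))
       = -0.056513
Iteration 2:
  f(3.160000) = 69.485696
  f(-0.056513) = -1.332873
  x_3 = -0.056513 - (-1.332873)×(-0.056513 - 3.160000)/(-1.332873 - 69.485696)
       = 0.004024
Iteration 3:
  f(-0.056513) = -1.332873
  f(0.004024) = -0.975821
  x_4 = 0.004024 - (-0.975821)×(0.004024 - (-0.056513))/(-0.975821 - (-1.332873))
       = 0.169474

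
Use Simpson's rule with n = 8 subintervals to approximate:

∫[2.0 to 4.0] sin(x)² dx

f(x) = sin(x)²
a = 2.0, b = 4.0, n = 8
h = (b - a)/n = 0.250000

Simpson's rule: (h/3)[f(x₀) + 4f(x₁) + 2f(x₂) + ... + f(xₙ)]

x_0 = 2.0000, f(x_0) = 0.826822, coefficient = 1
x_1 = 2.2500, f(x_1) = 0.605398, coefficient = 4
x_2 = 2.5000, f(x_2) = 0.358169, coefficient = 2
x_3 = 2.7500, f(x_3) = 0.145665, coefficient = 4
x_4 = 3.0000, f(x_4) = 0.019915, coefficient = 2
x_5 = 3.2500, f(x_5) = 0.011706, coefficient = 4
x_6 = 3.5000, f(x_6) = 0.123049, coefficient = 2
x_7 = 3.7500, f(x_7) = 0.326682, coefficient = 4
x_8 = 4.0000, f(x_8) = 0.572750, coefficient = 1

I ≈ (0.250000/3) × 6.759643 = 0.563304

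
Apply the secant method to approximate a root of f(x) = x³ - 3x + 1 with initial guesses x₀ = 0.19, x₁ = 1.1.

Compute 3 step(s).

f(x) = x³ - 3x + 1
x₀ = 0.19, x₁ = 1.1

Secant formula: x_{n+1} = x_n - f(x_n)(x_n - x_{n-1})/(f(x_n) - f(x_{n-1}))

Iteration 1:
  f(0.190000) = 0.436859
  f(1.100000) = -0.969000
  x_2 = 1.100000 - (-0.969000)×(1.100000 - 0.190000)/(-0.969000 - 0.436859)
       = 0.472775
Iteration 2:
  f(1.100000) = -0.969000
  f(0.472775) = -0.312652
  x_3 = 0.472775 - (-0.312652)×(0.472775 - 1.100000)/(-0.312652 - (-0.969000))
       = 0.173996
Iteration 3:
  f(0.472775) = -0.312652
  f(0.173996) = 0.483281
  x_4 = 0.173996 - 0.483281×(0.173996 - 0.472775)/(0.483281 - (-0.312652))
       = 0.355411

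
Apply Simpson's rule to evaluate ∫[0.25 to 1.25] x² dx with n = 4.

f(x) = x²
a = 0.25, b = 1.25, n = 4
h = (b - a)/n = 0.250000

Simpson's rule: (h/3)[f(x₀) + 4f(x₁) + 2f(x₂) + ... + f(xₙ)]

x_0 = 0.2500, f(x_0) = 0.062500, coefficient = 1
x_1 = 0.5000, f(x_1) = 0.250000, coefficient = 4
x_2 = 0.7500, f(x_2) = 0.562500, coefficient = 2
x_3 = 1.0000, f(x_3) = 1.000000, coefficient = 4
x_4 = 1.2500, f(x_4) = 1.562500, coefficient = 1

I ≈ (0.250000/3) × 7.750000 = 0.645833
Exact value: 0.645833
Error: 0.000000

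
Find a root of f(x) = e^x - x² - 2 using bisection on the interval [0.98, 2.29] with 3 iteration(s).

f(x) = e^x - x² - 2
Initial interval: [0.98, 2.29]

Iteration 1:
  c_1 = (0.980000 + 2.290000)/2 = 1.635000
  f(c_1) = f(1.635000) = 0.456233
  f(a) × f(c) < 0, new interval: [0.980000, 1.635000]
Iteration 2:
  c_2 = (0.980000 + 1.635000)/2 = 1.307500
  f(c_2) = f(1.307500) = -0.012636
  f(a) × f(c) ≥ 0, new interval: [1.307500, 1.635000]
Iteration 3:
  c_3 = (1.307500 + 1.635000)/2 = 1.471250
  f(c_3) = f(1.471250) = 0.190099
  f(a) × f(c) < 0, new interval: [1.307500, 1.471250]

After 3 iteration(s), the approximation is c_3 = 1.471250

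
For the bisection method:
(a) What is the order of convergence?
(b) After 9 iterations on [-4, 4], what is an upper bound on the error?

(a) Bisection has linear (order 1) convergence; the error is halved each step.

(b) Error bound = (b-a)/2^n = (4 - (-4))/2^{9}
    = 8/2^{9}

(a) 1 (linear); (b) error ≤ 1.56e-02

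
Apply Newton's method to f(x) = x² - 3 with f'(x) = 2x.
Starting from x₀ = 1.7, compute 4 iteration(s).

f(x) = x² - 3
f'(x) = 2x
x₀ = 1.7

Newton-Raphson formula: x_{n+1} = x_n - f(x_n)/f'(x_n)

Iteration 1:
  f(1.700000) = -0.110000
  f'(1.700000) = 3.400000
  x_1 = 1.700000 - (-0.110000)/3.400000 = 1.732353
Iteration 2:
  f(1.732353) = 0.001047
  f'(1.732353) = 3.464706
  x_2 = 1.732353 - 0.001047/3.464706 = 1.732051
Iteration 3:
  f(1.732051) = 0.000000
  f'(1.732051) = 3.464102
  x_3 = 1.732051 - 0.000000/3.464102 = 1.732051
Iteration 4:
  f(1.732051) = 0.000000
  f'(1.732051) = 3.464102
  x_4 = 1.732051 - 0.000000/3.464102 = 1.732051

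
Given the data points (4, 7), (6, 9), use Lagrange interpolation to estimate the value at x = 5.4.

Lagrange interpolation formula:
P(x) = Σ yᵢ × Lᵢ(x)
where Lᵢ(x) = Π_{j≠i} (x - xⱼ)/(xᵢ - xⱼ)

L_0(5.4) = (5.4 - 6)/(4 - 6) = 0.300000
L_1(5.4) = (5.4 - 4)/(6 - 4) = 0.700000

P(5.4) = 7×L_0(5.4) + 9×L_1(5.4)
P(5.4) = 8.400000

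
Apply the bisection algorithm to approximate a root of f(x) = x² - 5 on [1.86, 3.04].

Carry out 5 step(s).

f(x) = x² - 5
Initial interval: [1.86, 3.04]

Iteration 1:
  c_1 = (1.860000 + 3.040000)/2 = 2.450000
  f(c_1) = f(2.450000) = 1.002500
  f(a) × f(c) < 0, new interval: [1.860000, 2.450000]
Iteration 2:
  c_2 = (1.860000 + 2.450000)/2 = 2.155000
  f(c_2) = f(2.155000) = -0.355975
  f(a) × f(c) ≥ 0, new interval: [2.155000, 2.450000]
Iteration 3:
  c_3 = (2.155000 + 2.450000)/2 = 2.302500
  f(c_3) = f(2.302500) = 0.301506
  f(a) × f(c) < 0, new interval: [2.155000, 2.302500]
Iteration 4:
  c_4 = (2.155000 + 2.302500)/2 = 2.228750
  f(c_4) = f(2.228750) = -0.032673
  f(a) × f(c) ≥ 0, new interval: [2.228750, 2.302500]
Iteration 5:
  c_5 = (2.228750 + 2.302500)/2 = 2.265625
  f(c_5) = f(2.265625) = 0.133057
  f(a) × f(c) < 0, new interval: [2.228750, 2.265625]

After 5 iteration(s), the approximation is c_5 = 2.265625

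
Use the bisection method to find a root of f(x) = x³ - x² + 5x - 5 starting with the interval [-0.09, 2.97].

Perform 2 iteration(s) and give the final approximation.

f(x) = x³ - x² + 5x - 5
Initial interval: [-0.09, 2.97]

Iteration 1:
  c_1 = (-0.090000 + 2.970000)/2 = 1.440000
  f(c_1) = f(1.440000) = 3.112384
  f(a) × f(c) < 0, new interval: [-0.090000, 1.440000]
Iteration 2:
  c_2 = (-0.090000 + 1.440000)/2 = 0.675000
  f(c_2) = f(0.675000) = -1.773078
  f(a) × f(c) ≥ 0, new interval: [0.675000, 1.440000]

After 2 iteration(s), the approximation is c_2 = 0.675000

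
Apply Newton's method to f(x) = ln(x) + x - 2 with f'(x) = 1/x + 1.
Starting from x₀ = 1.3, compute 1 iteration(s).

f(x) = ln(x) + x - 2
f'(x) = 1/x + 1
x₀ = 1.3

Newton-Raphson formula: x_{n+1} = x_n - f(x_n)/f'(x_n)

Iteration 1:
  f(1.300000) = -0.437636
  f'(1.300000) = 1.769231
  x_1 = 1.300000 - (-0.437636)/1.769231 = 1.547359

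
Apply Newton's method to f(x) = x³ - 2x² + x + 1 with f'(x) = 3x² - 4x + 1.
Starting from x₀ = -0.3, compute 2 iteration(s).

f(x) = x³ - 2x² + x + 1
f'(x) = 3x² - 4x + 1
x₀ = -0.3

Newton-Raphson formula: x_{n+1} = x_n - f(x_n)/f'(x_n)

Iteration 1:
  f(-0.300000) = 0.493000
  f'(-0.300000) = 2.470000
  x_1 = -0.300000 - 0.493000/2.470000 = -0.499595
Iteration 2:
  f(-0.499595) = -0.123482
  f'(-0.499595) = 3.747166
  x_2 = -0.499595 - (-0.123482)/3.747166 = -0.466642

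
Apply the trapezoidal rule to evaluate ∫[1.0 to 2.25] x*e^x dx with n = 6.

f(x) = x*e^x
a = 1.0, b = 2.25, n = 6
h = (b - a)/n = 0.208333

Trapezoidal rule: (h/2)[f(x₀) + 2f(x₁) + 2f(x₂) + ... + f(xₙ)]

x_0 = 1.0000, f(x_0) = 2.718282, coefficient = 1
x_1 = 1.2083, f(x_1) = 4.045379, coefficient = 2
x_2 = 1.4167, f(x_2) = 5.841417, coefficient = 2
x_3 = 1.6250, f(x_3) = 8.252431, coefficient = 2
x_4 = 1.8333, f(x_4) = 11.466952, coefficient = 2
x_5 = 2.0417, f(x_5) = 15.727852, coefficient = 2
x_6 = 2.2500, f(x_6) = 21.347406, coefficient = 1

I ≈ (0.208333/2) × 114.733748 = 11.951432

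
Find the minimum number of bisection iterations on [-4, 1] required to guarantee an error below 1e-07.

We need (b-a)/2^n ≤ 1e-07
(1 - (-4))/2^n ≤ 1e-07
5/2^n ≤ 1e-07
2^n ≥ 50000000
n ≥ log₂(50000000) = 25.58
n ≥ 26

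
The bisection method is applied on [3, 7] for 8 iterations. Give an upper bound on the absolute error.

Bisection error bound: |error| ≤ (b-a)/2^n
|error| ≤ (7 - 3)/2^8 = 4/2^8
|error| ≤ 0.0156250000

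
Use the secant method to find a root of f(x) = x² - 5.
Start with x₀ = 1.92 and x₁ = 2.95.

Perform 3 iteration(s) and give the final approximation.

f(x) = x² - 5
x₀ = 1.92, x₁ = 2.95

Secant formula: x_{n+1} = x_n - f(x_n)(x_n - x_{n-1})/(f(x_n) - f(x_{n-1}))

Iteration 1:
  f(1.920000) = -1.313600
  f(2.950000) = 3.702500
  x_2 = 2.950000 - 3.702500×(2.950000 - 1.920000)/(3.702500 - (-1.313600))
       = 2.189733
Iteration 2:
  f(2.950000) = 3.702500
  f(2.189733) = -0.205069
  x_3 = 2.189733 - (-0.205069)×(2.189733 - 2.950000)/(-0.205069 - 3.702500)
       = 2.229632
Iteration 3:
  f(2.189733) = -0.205069
  f(2.229632) = -0.028742
  x_4 = 2.229632 - (-0.028742)×(2.229632 - 2.189733)/(-0.028742 - (-0.205069))
       = 2.236135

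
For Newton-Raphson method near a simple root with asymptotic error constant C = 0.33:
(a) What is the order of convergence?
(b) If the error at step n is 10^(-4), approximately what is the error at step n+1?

(a) Newton-Raphson has quadratic (order 2) convergence near simple roots.
    This means |e_{n+1}| ≈ C|e_n|².

(b) With |e_n| = 10^(-4) and C = 0.33:
    |e_{n+1}| ≈ 0.33 × (10^(-4))² = 0.33 × 10^(-8)

(a) 2 (quadratic); (b) |e_{n+1}| ≈ 3.300e-09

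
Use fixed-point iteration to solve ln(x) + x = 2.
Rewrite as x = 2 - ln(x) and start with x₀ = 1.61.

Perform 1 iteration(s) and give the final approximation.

Equation: ln(x) + x = 2
Fixed-point form: x = 2 - ln(x)
x₀ = 1.61

x_1 = g(1.610000) = 1.523766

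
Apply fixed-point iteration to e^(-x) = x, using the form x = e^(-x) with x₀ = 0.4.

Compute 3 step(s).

Equation: e^(-x) = x
Fixed-point form: x = e^(-x)
x₀ = 0.4

x_1 = g(0.400000) = 0.670320
x_2 = g(0.670320) = 0.511545
x_3 = g(0.511545) = 0.599569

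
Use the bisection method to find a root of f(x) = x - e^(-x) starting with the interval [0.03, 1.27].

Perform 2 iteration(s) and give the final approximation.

f(x) = x - e^(-x)
Initial interval: [0.03, 1.27]

Iteration 1:
  c_1 = (0.030000 + 1.270000)/2 = 0.650000
  f(c_1) = f(0.650000) = 0.127954
  f(a) × f(c) < 0, new interval: [0.030000, 0.650000]
Iteration 2:
  c_2 = (0.030000 + 0.650000)/2 = 0.340000
  f(c_2) = f(0.340000) = -0.371770
  f(a) × f(c) ≥ 0, new interval: [0.340000, 0.650000]

After 2 iteration(s), the approximation is c_2 = 0.340000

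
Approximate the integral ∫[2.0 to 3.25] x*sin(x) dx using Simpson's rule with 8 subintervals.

f(x) = x*sin(x)
a = 2.0, b = 3.25, n = 8
h = (b - a)/n = 0.156250

Simpson's rule: (h/3)[f(x₀) + 4f(x₁) + 2f(x₂) + ... + f(xₙ)]

x_0 = 2.0000, f(x_0) = 1.818595, coefficient = 1
x_1 = 2.1562, f(x_1) = 1.797151, coefficient = 4
x_2 = 2.3125, f(x_2) = 1.705050, coefficient = 2
x_3 = 2.4688, f(x_3) = 1.538554, coefficient = 4
x_4 = 2.6250, f(x_4) = 1.296541, coefficient = 2
x_5 = 2.7812, f(x_5) = 0.980655, coefficient = 4
x_6 = 2.9375, f(x_6) = 0.595369, coefficient = 2
x_7 = 3.0938, f(x_7) = 0.147957, coefficient = 4
x_8 = 3.2500, f(x_8) = -0.351634, coefficient = 1

I ≈ (0.156250/3) × 26.518144 = 1.381153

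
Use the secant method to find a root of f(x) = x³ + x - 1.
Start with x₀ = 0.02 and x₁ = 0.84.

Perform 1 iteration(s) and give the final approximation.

f(x) = x³ + x - 1
x₀ = 0.02, x₁ = 0.84

Secant formula: x_{n+1} = x_n - f(x_n)(x_n - x_{n-1})/(f(x_n) - f(x_{n-1}))

Iteration 1:
  f(0.020000) = -0.979992
  f(0.840000) = 0.432704
  x_2 = 0.840000 - 0.432704×(0.840000 - 0.020000)/(0.432704 - (-0.979992))
       = 0.588837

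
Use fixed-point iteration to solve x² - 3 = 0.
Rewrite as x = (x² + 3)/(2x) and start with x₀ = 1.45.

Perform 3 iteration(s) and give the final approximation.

Equation: x² - 3 = 0
Fixed-point form: x = (x² + 3)/(2x)
x₀ = 1.45

x_1 = g(1.450000) = 1.759483
x_2 = g(1.759483) = 1.732265
x_3 = g(1.732265) = 1.732051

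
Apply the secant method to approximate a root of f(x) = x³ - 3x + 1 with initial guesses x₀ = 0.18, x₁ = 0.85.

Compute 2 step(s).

f(x) = x³ - 3x + 1
x₀ = 0.18, x₁ = 0.85

Secant formula: x_{n+1} = x_n - f(x_n)(x_n - x_{n-1})/(f(x_n) - f(x_{n-1}))

Iteration 1:
  f(0.180000) = 0.465832
  f(0.850000) = -0.935875
  x_2 = 0.850000 - (-0.935875)×(0.850000 - 0.180000)/(-0.935875 - 0.465832)
       = 0.402662
Iteration 2:
  f(0.850000) = -0.935875
  f(0.402662) = -0.142701
  x_3 = 0.402662 - (-0.142701)×(0.402662 - 0.850000)/(-0.142701 - (-0.935875))
       = 0.322181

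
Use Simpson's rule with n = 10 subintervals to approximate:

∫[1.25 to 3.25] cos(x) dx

f(x) = cos(x)
a = 1.25, b = 3.25, n = 10
h = (b - a)/n = 0.200000

Simpson's rule: (h/3)[f(x₀) + 4f(x₁) + 2f(x₂) + ... + f(xₙ)]

x_0 = 1.2500, f(x_0) = 0.315322, coefficient = 1
x_1 = 1.4500, f(x_1) = 0.120503, coefficient = 4
x_2 = 1.6500, f(x_2) = -0.079121, coefficient = 2
x_3 = 1.8500, f(x_3) = -0.275590, coefficient = 4
x_4 = 2.0500, f(x_4) = -0.461073, coefficient = 2
x_5 = 2.2500, f(x_5) = -0.628174, coefficient = 4
x_6 = 2.4500, f(x_6) = -0.770231, coefficient = 2
x_7 = 2.6500, f(x_7) = -0.881582, coefficient = 4
x_8 = 2.8500, f(x_8) = -0.957787, coefficient = 2
x_9 = 3.0500, f(x_9) = -0.995808, coefficient = 4
x_10 = 3.2500, f(x_10) = -0.994130, coefficient = 1

I ≈ (0.200000/3) × -15.857838 = -1.057189
Exact value: -1.057180
Error: 0.000009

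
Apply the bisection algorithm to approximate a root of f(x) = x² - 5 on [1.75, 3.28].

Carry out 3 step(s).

f(x) = x² - 5
Initial interval: [1.75, 3.28]

Iteration 1:
  c_1 = (1.750000 + 3.280000)/2 = 2.515000
  f(c_1) = f(2.515000) = 1.325225
  f(a) × f(c) < 0, new interval: [1.750000, 2.515000]
Iteration 2:
  c_2 = (1.750000 + 2.515000)/2 = 2.132500
  f(c_2) = f(2.132500) = -0.452444
  f(a) × f(c) ≥ 0, new interval: [2.132500, 2.515000]
Iteration 3:
  c_3 = (2.132500 + 2.515000)/2 = 2.323750
  f(c_3) = f(2.323750) = 0.399814
  f(a) × f(c) < 0, new interval: [2.132500, 2.323750]

After 3 iteration(s), the approximation is c_3 = 2.323750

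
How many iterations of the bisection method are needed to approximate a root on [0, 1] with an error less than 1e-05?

We need (b-a)/2^n ≤ 1e-05
(1 - 0)/2^n ≤ 1e-05
1/2^n ≤ 1e-05
2^n ≥ 100000
n ≥ log₂(100000) = 16.61
n ≥ 17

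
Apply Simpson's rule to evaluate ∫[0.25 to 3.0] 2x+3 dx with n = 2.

f(x) = 2x+3
a = 0.25, b = 3.0, n = 2
h = (b - a)/n = 1.375000

Simpson's rule: (h/3)[f(x₀) + 4f(x₁) + 2f(x₂) + ... + f(xₙ)]

x_0 = 0.2500, f(x_0) = 3.500000, coefficient = 1
x_1 = 1.6250, f(x_1) = 6.250000, coefficient = 4
x_2 = 3.0000, f(x_2) = 9.000000, coefficient = 1

I ≈ (1.375000/3) × 37.500000 = 17.187500
Exact value: 17.187500
Error: 0.000000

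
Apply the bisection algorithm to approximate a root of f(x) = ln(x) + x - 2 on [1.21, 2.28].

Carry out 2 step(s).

f(x) = ln(x) + x - 2
Initial interval: [1.21, 2.28]

Iteration 1:
  c_1 = (1.210000 + 2.280000)/2 = 1.745000
  f(c_1) = f(1.745000) = 0.301755
  f(a) × f(c) < 0, new interval: [1.210000, 1.745000]
Iteration 2:
  c_2 = (1.210000 + 1.745000)/2 = 1.477500
  f(c_2) = f(1.477500) = -0.132149
  f(a) × f(c) ≥ 0, new interval: [1.477500, 1.745000]

After 2 iteration(s), the approximation is c_2 = 1.477500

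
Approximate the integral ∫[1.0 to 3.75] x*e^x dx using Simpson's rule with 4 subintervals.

f(x) = x*e^x
a = 1.0, b = 3.75, n = 4
h = (b - a)/n = 0.687500

Simpson's rule: (h/3)[f(x₀) + 4f(x₁) + 2f(x₂) + ... + f(xₙ)]

x_0 = 1.0000, f(x_0) = 2.718282, coefficient = 1
x_1 = 1.6875, f(x_1) = 9.122539, coefficient = 4
x_2 = 2.3750, f(x_2) = 25.533656, coefficient = 2
x_3 = 3.0625, f(x_3) = 65.479137, coefficient = 4
x_4 = 3.7500, f(x_4) = 159.454058, coefficient = 1

I ≈ (0.687500/3) × 511.646356 = 117.252290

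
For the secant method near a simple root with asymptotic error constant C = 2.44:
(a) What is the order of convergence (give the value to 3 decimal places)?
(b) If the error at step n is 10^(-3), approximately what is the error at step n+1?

(a) Secant method has superlinear convergence with order φ = (1+√5)/2 ≈ 1.618.
    This means |e_{n+1}| ≈ C|e_n|^1.618.

(b) With |e_n| = 10^(-3) and C = 2.44:
    |e_{n+1}| ≈ 2.44 × (10^(-3))^1.618 = 2.44 × 10^(-4.85)

(a) ≈ 1.618 (golden ratio); (b) |e_{n+1}| ≈ 3.414e-05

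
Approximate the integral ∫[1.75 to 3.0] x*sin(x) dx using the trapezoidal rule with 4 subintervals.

f(x) = x*sin(x)
a = 1.75, b = 3.0, n = 4
h = (b - a)/n = 0.312500

Trapezoidal rule: (h/2)[f(x₀) + 2f(x₁) + 2f(x₂) + ... + f(xₙ)]

x_0 = 1.7500, f(x_0) = 1.721975, coefficient = 1
x_1 = 2.0625, f(x_1) = 1.818155, coefficient = 2
x_2 = 2.3750, f(x_2) = 1.647502, coefficient = 2
x_3 = 2.6875, f(x_3) = 1.178864, coefficient = 2
x_4 = 3.0000, f(x_4) = 0.423360, coefficient = 1

I ≈ (0.312500/2) × 11.434378 = 1.786622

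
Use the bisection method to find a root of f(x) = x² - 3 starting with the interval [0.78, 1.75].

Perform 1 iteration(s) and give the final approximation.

f(x) = x² - 3
Initial interval: [0.78, 1.75]

Iteration 1:
  c_1 = (0.780000 + 1.750000)/2 = 1.265000
  f(c_1) = f(1.265000) = -1.399775
  f(a) × f(c) ≥ 0, new interval: [1.265000, 1.750000]

After 1 iteration(s), the approximation is c_1 = 1.265000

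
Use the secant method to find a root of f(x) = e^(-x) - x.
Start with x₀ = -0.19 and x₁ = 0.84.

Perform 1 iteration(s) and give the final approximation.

f(x) = e^(-x) - x
x₀ = -0.19, x₁ = 0.84

Secant formula: x_{n+1} = x_n - f(x_n)(x_n - x_{n-1})/(f(x_n) - f(x_{n-1}))

Iteration 1:
  f(-0.190000) = 1.399250
  f(0.840000) = -0.408289
  x_2 = 0.840000 - (-0.408289)×(0.840000 - (-0.190000))/(-0.408289 - 1.399250)
       = 0.607342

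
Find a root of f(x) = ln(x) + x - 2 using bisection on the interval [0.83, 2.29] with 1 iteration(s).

f(x) = ln(x) + x - 2
Initial interval: [0.83, 2.29]

Iteration 1:
  c_1 = (0.830000 + 2.290000)/2 = 1.560000
  f(c_1) = f(1.560000) = 0.004686
  f(a) × f(c) < 0, new interval: [0.830000, 1.560000]

After 1 iteration(s), the approximation is c_1 = 1.560000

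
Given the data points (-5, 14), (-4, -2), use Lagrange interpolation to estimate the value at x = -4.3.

Lagrange interpolation formula:
P(x) = Σ yᵢ × Lᵢ(x)
where Lᵢ(x) = Π_{j≠i} (x - xⱼ)/(xᵢ - xⱼ)

L_0(-4.3) = (-4.3 - (-4))/(-5 - (-4)) = 0.300000
L_1(-4.3) = (-4.3 - (-5))/(-4 - (-5)) = 0.700000

P(-4.3) = 14×L_0(-4.3) + (-2)×L_1(-4.3)
P(-4.3) = 2.800000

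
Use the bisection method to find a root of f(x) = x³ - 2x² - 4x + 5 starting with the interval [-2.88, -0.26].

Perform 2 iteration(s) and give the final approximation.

f(x) = x³ - 2x² - 4x + 5
Initial interval: [-2.88, -0.26]

Iteration 1:
  c_1 = (-2.880000 + (-0.260000))/2 = -1.570000
  f(c_1) = f(-1.570000) = 2.480307
  f(a) × f(c) < 0, new interval: [-2.880000, -1.570000]
Iteration 2:
  c_2 = (-2.880000 + (-1.570000))/2 = -2.225000
  f(c_2) = f(-2.225000) = -7.016391
  f(a) × f(c) ≥ 0, new interval: [-2.225000, -1.570000]

After 2 iteration(s), the approximation is c_2 = -2.225000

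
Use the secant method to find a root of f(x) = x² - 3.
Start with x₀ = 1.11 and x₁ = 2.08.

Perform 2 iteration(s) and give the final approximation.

f(x) = x² - 3
x₀ = 1.11, x₁ = 2.08

Secant formula: x_{n+1} = x_n - f(x_n)(x_n - x_{n-1})/(f(x_n) - f(x_{n-1}))

Iteration 1:
  f(1.110000) = -1.767900
  f(2.080000) = 1.326400
  x_2 = 2.080000 - 1.326400×(2.080000 - 1.110000)/(1.326400 - (-1.767900))
       = 1.664201
Iteration 2:
  f(2.080000) = 1.326400
  f(1.664201) = -0.230436
  x_3 = 1.664201 - (-0.230436)×(1.664201 - 2.080000)/(-0.230436 - 1.326400)
       = 1.725745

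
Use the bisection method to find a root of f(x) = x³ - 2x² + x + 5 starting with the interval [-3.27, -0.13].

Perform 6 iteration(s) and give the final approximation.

f(x) = x³ - 2x² + x + 5
Initial interval: [-3.27, -0.13]

Iteration 1:
  c_1 = (-3.270000 + (-0.130000))/2 = -1.700000
  f(c_1) = f(-1.700000) = -7.393000
  f(a) × f(c) ≥ 0, new interval: [-1.700000, -0.130000]
Iteration 2:
  c_2 = (-1.700000 + (-0.130000))/2 = -0.915000
  f(c_2) = f(-0.915000) = 1.644489
  f(a) × f(c) < 0, new interval: [-1.700000, -0.915000]
Iteration 3:
  c_3 = (-1.700000 + (-0.915000))/2 = -1.307500
  f(c_3) = f(-1.307500) = -1.961857
  f(a) × f(c) ≥ 0, new interval: [-1.307500, -0.915000]
Iteration 4:
  c_4 = (-1.307500 + (-0.915000))/2 = -1.111250
  f(c_4) = f(-1.111250) = 0.046740
  f(a) × f(c) < 0, new interval: [-1.307500, -1.111250]
Iteration 5:
  c_5 = (-1.307500 + (-1.111250))/2 = -1.209375
  f(c_5) = f(-1.209375) = -0.903368
  f(a) × f(c) ≥ 0, new interval: [-1.209375, -1.111250]
Iteration 6:
  c_6 = (-1.209375 + (-1.111250))/2 = -1.160313
  f(c_6) = f(-1.160313) = -0.415121
  f(a) × f(c) ≥ 0, new interval: [-1.160313, -1.111250]

After 6 iteration(s), the approximation is c_6 = -1.160313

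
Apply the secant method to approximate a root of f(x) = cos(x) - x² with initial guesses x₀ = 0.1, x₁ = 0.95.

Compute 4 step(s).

f(x) = cos(x) - x²
x₀ = 0.1, x₁ = 0.95

Secant formula: x_{n+1} = x_n - f(x_n)(x_n - x_{n-1})/(f(x_n) - f(x_{n-1}))

Iteration 1:
  f(0.100000) = 0.985004
  f(0.950000) = -0.320817
  x_2 = 0.950000 - (-0.320817)×(0.950000 - 0.100000)/(-0.320817 - 0.985004)
       = 0.741170
Iteration 2:
  f(0.950000) = -0.320817
  f(0.741170) = 0.188346
  x_3 = 0.741170 - 0.188346×(0.741170 - 0.950000)/(0.188346 - (-0.320817))
       = 0.818419
Iteration 3:
  f(0.741170) = 0.188346
  f(0.818419) = 0.013567
  x_4 = 0.818419 - 0.013567×(0.818419 - 0.741170)/(0.013567 - 0.188346)
       = 0.824415
Iteration 4:
  f(0.818419) = 0.013567
  f(0.824415) = -0.000674
  x_5 = 0.824415 - (-0.000674)×(0.824415 - 0.818419)/(-0.000674 - 0.013567)
       = 0.824131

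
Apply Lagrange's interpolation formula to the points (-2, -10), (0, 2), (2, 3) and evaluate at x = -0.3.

Lagrange interpolation formula:
P(x) = Σ yᵢ × Lᵢ(x)
where Lᵢ(x) = Π_{j≠i} (x - xⱼ)/(xᵢ - xⱼ)

L_0(-0.3) = (-0.3 - 0)/(-2 - 0) × (-0.3 - 2)/(-2 - 2) = 0.086250
L_1(-0.3) = (-0.3 - (-2))/(0 - (-2)) × (-0.3 - 2)/(0 - 2) = 0.977500
L_2(-0.3) = (-0.3 - (-2))/(2 - (-2)) × (-0.3 - 0)/(2 - 0) = -0.063750

P(-0.3) = (-10)×L_0(-0.3) + 2×L_1(-0.3) + 3×L_2(-0.3)
P(-0.3) = 0.901250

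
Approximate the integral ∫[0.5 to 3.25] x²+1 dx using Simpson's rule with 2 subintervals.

f(x) = x²+1
a = 0.5, b = 3.25, n = 2
h = (b - a)/n = 1.375000

Simpson's rule: (h/3)[f(x₀) + 4f(x₁) + 2f(x₂) + ... + f(xₙ)]

x_0 = 0.5000, f(x_0) = 1.250000, coefficient = 1
x_1 = 1.8750, f(x_1) = 4.515625, coefficient = 4
x_2 = 3.2500, f(x_2) = 11.562500, coefficient = 1

I ≈ (1.375000/3) × 30.875000 = 14.151042
Exact value: 14.151042
Error: 0.000000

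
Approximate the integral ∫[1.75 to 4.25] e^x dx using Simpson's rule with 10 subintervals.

f(x) = e^x
a = 1.75, b = 4.25, n = 10
h = (b - a)/n = 0.250000

Simpson's rule: (h/3)[f(x₀) + 4f(x₁) + 2f(x₂) + ... + f(xₙ)]

x_0 = 1.7500, f(x_0) = 5.754603, coefficient = 1
x_1 = 2.0000, f(x_1) = 7.389056, coefficient = 4
x_2 = 2.2500, f(x_2) = 9.487736, coefficient = 2
x_3 = 2.5000, f(x_3) = 12.182494, coefficient = 4
x_4 = 2.7500, f(x_4) = 15.642632, coefficient = 2
x_5 = 3.0000, f(x_5) = 20.085537, coefficient = 4
x_6 = 3.2500, f(x_6) = 25.790340, coefficient = 2
x_7 = 3.5000, f(x_7) = 33.115452, coefficient = 4
x_8 = 3.7500, f(x_8) = 42.521082, coefficient = 2
x_9 = 4.0000, f(x_9) = 54.598150, coefficient = 4
x_10 = 4.2500, f(x_10) = 70.105412, coefficient = 1

I ≈ (0.250000/3) × 772.226350 = 64.352196
Exact value: 64.350810
Error: 0.001386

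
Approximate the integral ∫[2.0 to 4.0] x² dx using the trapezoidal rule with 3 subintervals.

f(x) = x²
a = 2.0, b = 4.0, n = 3
h = (b - a)/n = 0.666667

Trapezoidal rule: (h/2)[f(x₀) + 2f(x₁) + 2f(x₂) + ... + f(xₙ)]

x_0 = 2.0000, f(x_0) = 4.000000, coefficient = 1
x_1 = 2.6667, f(x_1) = 7.111111, coefficient = 2
x_2 = 3.3333, f(x_2) = 11.111111, coefficient = 2
x_3 = 4.0000, f(x_3) = 16.000000, coefficient = 1

I ≈ (0.666667/2) × 56.444444 = 18.814815
Exact value: 18.666667
Error: 0.148148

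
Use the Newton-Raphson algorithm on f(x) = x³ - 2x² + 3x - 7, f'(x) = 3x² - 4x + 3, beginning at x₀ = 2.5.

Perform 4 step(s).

f(x) = x³ - 2x² + 3x - 7
f'(x) = 3x² - 4x + 3
x₀ = 2.5

Newton-Raphson formula: x_{n+1} = x_n - f(x_n)/f'(x_n)

Iteration 1:
  f(2.500000) = 3.625000
  f'(2.500000) = 11.750000
  x_1 = 2.500000 - 3.625000/11.750000 = 2.191489
Iteration 2:
  f(2.191489) = 0.494120
  f'(2.191489) = 8.641919
  x_2 = 2.191489 - 0.494120/8.641919 = 2.134312
Iteration 3:
  f(2.134312) = 0.014768
  f'(2.134312) = 8.128618
  x_3 = 2.134312 - 0.014768/8.128618 = 2.132495
Iteration 4:
  f(2.132495) = 0.000015
  f'(2.132495) = 8.112629
  x_4 = 2.132495 - 0.000015/8.112629 = 2.132494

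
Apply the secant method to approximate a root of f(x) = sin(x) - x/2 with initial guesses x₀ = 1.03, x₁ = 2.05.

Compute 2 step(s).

f(x) = sin(x) - x/2
x₀ = 1.03, x₁ = 2.05

Secant formula: x_{n+1} = x_n - f(x_n)(x_n - x_{n-1})/(f(x_n) - f(x_{n-1}))

Iteration 1:
  f(1.030000) = 0.342299
  f(2.050000) = -0.137638
  x_2 = 2.050000 - (-0.137638)×(2.050000 - 1.030000)/(-0.137638 - 0.342299)
       = 1.757481
Iteration 2:
  f(2.050000) = -0.137638
  f(1.757481) = 0.103884
  x_3 = 1.757481 - 0.103884×(1.757481 - 2.050000)/(0.103884 - (-0.137638))
       = 1.883301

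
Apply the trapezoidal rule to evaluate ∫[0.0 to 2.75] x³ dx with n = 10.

f(x) = x³
a = 0.0, b = 2.75, n = 10
h = (b - a)/n = 0.275000

Trapezoidal rule: (h/2)[f(x₀) + 2f(x₁) + 2f(x₂) + ... + f(xₙ)]

x_0 = 0.0000, f(x_0) = 0.000000, coefficient = 1
x_1 = 0.2750, f(x_1) = 0.020797, coefficient = 2
x_2 = 0.5500, f(x_2) = 0.166375, coefficient = 2
x_3 = 0.8250, f(x_3) = 0.561516, coefficient = 2
x_4 = 1.1000, f(x_4) = 1.331000, coefficient = 2
x_5 = 1.3750, f(x_5) = 2.599609, coefficient = 2
x_6 = 1.6500, f(x_6) = 4.492125, coefficient = 2
x_7 = 1.9250, f(x_7) = 7.133328, coefficient = 2
x_8 = 2.2000, f(x_8) = 10.648000, coefficient = 2
x_9 = 2.4750, f(x_9) = 15.160922, coefficient = 2
x_10 = 2.7500, f(x_10) = 20.796875, coefficient = 1

I ≈ (0.275000/2) × 105.024219 = 14.440830
Exact value: 14.297852
Error: 0.142979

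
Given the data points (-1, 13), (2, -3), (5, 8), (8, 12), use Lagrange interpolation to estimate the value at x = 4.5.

Lagrange interpolation formula:
P(x) = Σ yᵢ × Lᵢ(x)
where Lᵢ(x) = Π_{j≠i} (x - xⱼ)/(xᵢ - xⱼ)

L_0(4.5) = (4.5 - 2)/(-1 - 2) × (4.5 - 5)/(-1 - 5) × (4.5 - 8)/(-1 - 8) = -0.027006
L_1(4.5) = (4.5 - (-1))/(2 - (-1)) × (4.5 - 5)/(2 - 5) × (4.5 - 8)/(2 - 8) = 0.178241
L_2(4.5) = (4.5 - (-1))/(5 - (-1)) × (4.5 - 2)/(5 - 2) × (4.5 - 8)/(5 - 8) = 0.891204
L_3(4.5) = (4.5 - (-1))/(8 - (-1)) × (4.5 - 2)/(8 - 2) × (4.5 - 5)/(8 - 5) = -0.042438

P(4.5) = 13×L_0(4.5) + (-3)×L_1(4.5) + 8×L_2(4.5) + 12×L_3(4.5)
P(4.5) = 5.734568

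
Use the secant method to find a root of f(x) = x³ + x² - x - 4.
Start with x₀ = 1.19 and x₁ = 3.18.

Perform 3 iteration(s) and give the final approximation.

f(x) = x³ + x² - x - 4
x₀ = 1.19, x₁ = 3.18

Secant formula: x_{n+1} = x_n - f(x_n)(x_n - x_{n-1})/(f(x_n) - f(x_{n-1}))

Iteration 1:
  f(1.190000) = -2.088741
  f(3.180000) = 35.089832
  x_2 = 3.180000 - 35.089832×(3.180000 - 1.190000)/(35.089832 - (-2.088741))
       = 1.301801
Iteration 2:
  f(3.180000) = 35.089832
  f(1.301801) = -1.400973
  x_3 = 1.301801 - (-1.400973)×(1.301801 - 3.180000)/(-1.400973 - 35.089832)
       = 1.373910
Iteration 3:
  f(1.301801) = -1.400973
  f(1.373910) = -0.892853
  x_4 = 1.373910 - (-0.892853)×(1.373910 - 1.301801)/(-0.892853 - (-1.400973))
       = 1.500617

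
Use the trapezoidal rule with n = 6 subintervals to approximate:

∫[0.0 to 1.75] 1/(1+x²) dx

f(x) = 1/(1+x²)
a = 0.0, b = 1.75, n = 6
h = (b - a)/n = 0.291667

Trapezoidal rule: (h/2)[f(x₀) + 2f(x₁) + 2f(x₂) + ... + f(xₙ)]

x_0 = 0.0000, f(x_0) = 1.000000, coefficient = 1
x_1 = 0.2917, f(x_1) = 0.921600, coefficient = 2
x_2 = 0.5833, f(x_2) = 0.746114, coefficient = 2
x_3 = 0.8750, f(x_3) = 0.566372, coefficient = 2
x_4 = 1.1667, f(x_4) = 0.423529, coefficient = 2
x_5 = 1.4583, f(x_5) = 0.319822, coefficient = 2
x_6 = 1.7500, f(x_6) = 0.246154, coefficient = 1

I ≈ (0.291667/2) × 7.201029 = 1.050150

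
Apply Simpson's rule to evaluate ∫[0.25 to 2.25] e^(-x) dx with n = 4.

f(x) = e^(-x)
a = 0.25, b = 2.25, n = 4
h = (b - a)/n = 0.500000

Simpson's rule: (h/3)[f(x₀) + 4f(x₁) + 2f(x₂) + ... + f(xₙ)]

x_0 = 0.2500, f(x_0) = 0.778801, coefficient = 1
x_1 = 0.7500, f(x_1) = 0.472367, coefficient = 4
x_2 = 1.2500, f(x_2) = 0.286505, coefficient = 2
x_3 = 1.7500, f(x_3) = 0.173774, coefficient = 4
x_4 = 2.2500, f(x_4) = 0.105399, coefficient = 1

I ≈ (0.500000/3) × 4.041772 = 0.673629
Exact value: 0.673402
Error: 0.000227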